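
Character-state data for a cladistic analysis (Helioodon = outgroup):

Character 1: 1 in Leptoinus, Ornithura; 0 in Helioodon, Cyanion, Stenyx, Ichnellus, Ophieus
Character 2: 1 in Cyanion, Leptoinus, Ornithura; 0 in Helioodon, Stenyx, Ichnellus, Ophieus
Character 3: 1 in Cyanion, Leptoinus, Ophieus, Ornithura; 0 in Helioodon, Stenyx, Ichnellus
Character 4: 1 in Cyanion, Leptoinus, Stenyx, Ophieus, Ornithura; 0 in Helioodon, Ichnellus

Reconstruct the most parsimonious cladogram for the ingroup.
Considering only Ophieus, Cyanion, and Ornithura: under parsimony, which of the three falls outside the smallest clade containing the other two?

Ophieus

The outgroup has state '0' for every character, so '1' is the derived state throughout.
Character 1: derived state '1' in Leptoinus and Ornithura only — synapomorphy for {Leptoinus, Ornithura}.
Only Cyanion, Leptoinus, and Ornithura show the derived state '1' for Character 2, supporting them as a clade.
Character 3 (derived state '1') is shared by Cyanion, Leptoinus, Ophieus, and Ornithura — a synapomorphy uniting that clade.
Only Cyanion, Leptoinus, Ophieus, Ornithura, and Stenyx show the derived state '1' for Character 4, supporting them as a clade.
Most parsimonious ingroup topology: ((((Cyanion,(Leptoinus,Ornithura)),Ophieus),Stenyx),Ichnellus).
Ornithura and Cyanion share a more recent common ancestor with each other than either does with Ophieus, so Ophieus is the least closely related of the three.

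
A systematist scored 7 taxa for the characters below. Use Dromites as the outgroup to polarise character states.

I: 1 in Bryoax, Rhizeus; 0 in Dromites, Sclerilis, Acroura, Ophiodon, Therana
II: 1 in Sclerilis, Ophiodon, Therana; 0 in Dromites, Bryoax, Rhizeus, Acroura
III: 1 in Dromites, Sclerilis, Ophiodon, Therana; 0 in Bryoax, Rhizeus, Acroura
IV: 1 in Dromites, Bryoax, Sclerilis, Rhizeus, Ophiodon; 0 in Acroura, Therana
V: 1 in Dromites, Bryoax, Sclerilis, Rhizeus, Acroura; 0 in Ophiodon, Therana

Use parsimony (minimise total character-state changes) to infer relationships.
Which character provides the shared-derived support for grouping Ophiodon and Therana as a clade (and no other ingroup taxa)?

V

Character polarity is set by the outgroup: the derived state is whichever differs from the outgroup's state, so for III, IV, V the derived state is '0', and for the remaining characters it is '1'.
I: derived state '1' in Bryoax and Rhizeus only — synapomorphy for {Bryoax, Rhizeus}.
II: derived state '1' in Ophiodon, Sclerilis, and Therana only — synapomorphy for {Ophiodon, Sclerilis, Therana}.
Only Acroura, Bryoax, and Rhizeus show the derived state '0' for III, supporting them as a clade.
IV (state '0') occurs in Acroura and Therana but conflicts with the nesting implied by the other characters — most parsimoniously interpreted as homoplasy.
Only Ophiodon and Therana show the derived state '0' for V, supporting them as a clade.
Most parsimonious ingroup topology: (((Bryoax,Rhizeus),Acroura),(Sclerilis,(Ophiodon,Therana))).
The clade {Ophiodon, Therana} is supported by V: its derived state '0' occurs in exactly those taxa and in no other taxon (including the outgroup).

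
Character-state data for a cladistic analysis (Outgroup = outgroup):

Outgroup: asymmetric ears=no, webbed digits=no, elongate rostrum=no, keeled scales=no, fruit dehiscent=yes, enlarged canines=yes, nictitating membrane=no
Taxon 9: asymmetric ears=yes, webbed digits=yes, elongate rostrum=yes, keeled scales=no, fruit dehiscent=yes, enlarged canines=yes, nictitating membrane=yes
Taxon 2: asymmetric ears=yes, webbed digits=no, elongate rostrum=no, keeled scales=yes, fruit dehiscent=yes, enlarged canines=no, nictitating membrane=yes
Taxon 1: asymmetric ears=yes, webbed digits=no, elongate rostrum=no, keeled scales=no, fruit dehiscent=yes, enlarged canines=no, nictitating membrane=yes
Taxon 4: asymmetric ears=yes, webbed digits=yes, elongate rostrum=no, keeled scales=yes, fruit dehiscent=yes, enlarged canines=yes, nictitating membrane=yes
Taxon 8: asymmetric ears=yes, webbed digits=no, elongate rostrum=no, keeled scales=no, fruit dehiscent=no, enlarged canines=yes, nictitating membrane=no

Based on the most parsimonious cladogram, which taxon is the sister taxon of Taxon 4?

Taxon 9

Character polarity is set by the outgroup: the derived state is whichever differs from the outgroup's state, so for fruit dehiscent, enlarged canines the derived state is 'no', and for the remaining characters it is 'yes'.
All ingroup taxa share the derived state 'yes' for asymmetric ears; it defines the ingroup but does not resolve relationships within it.
Only Taxon 4 and Taxon 9 show the derived state 'yes' for webbed digits, supporting them as a clade.
elongate rostrum: derived state 'yes' in Taxon 9 only — an autapomorphy, so it tells us nothing about relationships among taxa.
keeled scales groups Taxon 2 and Taxon 4, which is incompatible with the clades supported by the remaining characters; treating it as convergent (homoplasy) costs fewer steps than any alternative tree.
fruit dehiscent: derived state 'no' in Taxon 8 only — an autapomorphy, so it tells us nothing about relationships among taxa.
enlarged canines (derived state 'no') is shared by Taxon 1 and Taxon 2 — a synapomorphy uniting that clade.
nictitating membrane (derived state 'yes') is shared by Taxon 1, Taxon 2, Taxon 4, and Taxon 9 — a synapomorphy uniting that clade.
Most parsimonious ingroup topology: (((Taxon 9,Taxon 4),(Taxon 2,Taxon 1)),Taxon 8).
Taxon 4 and Taxon 9 form a cherry on this tree, so they are sister taxa.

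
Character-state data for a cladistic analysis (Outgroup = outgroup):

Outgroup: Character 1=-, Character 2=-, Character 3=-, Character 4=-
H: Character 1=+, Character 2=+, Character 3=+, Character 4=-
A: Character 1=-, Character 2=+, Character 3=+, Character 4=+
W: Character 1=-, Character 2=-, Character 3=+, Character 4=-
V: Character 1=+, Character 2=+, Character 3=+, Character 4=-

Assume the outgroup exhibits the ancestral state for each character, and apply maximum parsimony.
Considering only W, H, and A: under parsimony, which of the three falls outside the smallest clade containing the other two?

The outgroup has state '-' for every character, so '+' is the derived state throughout.
Character 1 (derived state '+') is shared by H and V — a synapomorphy uniting that clade.
Character 2: derived state '+' in A, H, and V only — synapomorphy for {A, H, V}.
All ingroup taxa share the derived state '+' for Character 3; it defines the ingroup but does not resolve relationships within it.
Character 4: derived state '+' in A only — an autapomorphy, so it tells us nothing about relationships among taxa.
Most parsimonious ingroup topology: (((H,V),A),W).
A and H share a more recent common ancestor with each other than either does with W, so W is the least closely related of the three.

W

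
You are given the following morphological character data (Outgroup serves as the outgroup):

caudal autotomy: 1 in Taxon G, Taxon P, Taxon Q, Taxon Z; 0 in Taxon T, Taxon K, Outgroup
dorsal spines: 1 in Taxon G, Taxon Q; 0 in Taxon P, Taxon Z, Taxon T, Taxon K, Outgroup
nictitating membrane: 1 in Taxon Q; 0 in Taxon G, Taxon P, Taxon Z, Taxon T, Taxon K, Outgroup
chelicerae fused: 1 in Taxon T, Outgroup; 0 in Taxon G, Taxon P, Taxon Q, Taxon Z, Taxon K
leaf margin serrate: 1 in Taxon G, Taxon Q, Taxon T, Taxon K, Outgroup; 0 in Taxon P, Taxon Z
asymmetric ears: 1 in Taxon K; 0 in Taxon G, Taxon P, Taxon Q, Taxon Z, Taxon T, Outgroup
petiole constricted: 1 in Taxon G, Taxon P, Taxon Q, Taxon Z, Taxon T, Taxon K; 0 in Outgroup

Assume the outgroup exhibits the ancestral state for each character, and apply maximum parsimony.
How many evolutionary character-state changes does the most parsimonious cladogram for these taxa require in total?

7

Character polarity is set by the outgroup: the derived state is whichever differs from the outgroup's state, so for chelicerae fused, leaf margin serrate the derived state is '0', and for the remaining characters it is '1'.
caudal autotomy: derived state '1' in Taxon G, Taxon P, Taxon Q, and Taxon Z only — synapomorphy for {Taxon G, Taxon P, Taxon Q, Taxon Z}.
dorsal spines (derived state '1') is shared by Taxon G and Taxon Q — a synapomorphy uniting that clade.
nictitating membrane: derived state '1' in Taxon Q only — an autapomorphy, so it tells us nothing about relationships among taxa.
chelicerae fused: derived state '0' in Taxon G, Taxon K, Taxon P, Taxon Q, and Taxon Z only — synapomorphy for {Taxon G, Taxon K, Taxon P, Taxon Q, Taxon Z}.
Only Taxon P and Taxon Z show the derived state '0' for leaf margin serrate, supporting them as a clade.
asymmetric ears: derived state '1' in Taxon K only — an autapomorphy, so it tells us nothing about relationships among taxa.
petiole constricted (derived state '1') is shared by all ingroup taxa — unites the whole ingroup.
Most parsimonious ingroup topology: ((((Taxon Z,Taxon P),(Taxon G,Taxon Q)),Taxon K),Taxon T).
Changes per character on this tree: caudal autotomy: 1; dorsal spines: 1; nictitating membrane: 1; chelicerae fused: 1; leaf margin serrate: 1; asymmetric ears: 1; petiole constricted: 1.
Total = 7.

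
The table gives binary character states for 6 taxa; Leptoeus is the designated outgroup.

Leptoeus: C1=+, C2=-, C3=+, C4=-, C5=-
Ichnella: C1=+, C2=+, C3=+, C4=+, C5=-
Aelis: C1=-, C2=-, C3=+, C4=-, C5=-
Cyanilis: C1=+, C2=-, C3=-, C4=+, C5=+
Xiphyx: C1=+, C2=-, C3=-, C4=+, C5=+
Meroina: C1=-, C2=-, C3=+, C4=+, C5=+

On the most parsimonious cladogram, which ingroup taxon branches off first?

Character polarity is set by the outgroup: the derived state is whichever differs from the outgroup's state, so for C1, C3 the derived state is '-', and for the remaining characters it is '+'.
C1 groups Aelis and Meroina, which is incompatible with the clades supported by the remaining characters; treating it as convergent (homoplasy) costs fewer steps than any alternative tree.
C2 (derived state '+') is unique to Ichnella (autapomorphy; uninformative for grouping).
Only Cyanilis and Xiphyx show the derived state '-' for C3, supporting them as a clade.
C4: derived state '+' in Cyanilis, Ichnella, Meroina, and Xiphyx only — synapomorphy for {Cyanilis, Ichnella, Meroina, Xiphyx}.
C5: derived state '+' in Cyanilis, Meroina, and Xiphyx only — synapomorphy for {Cyanilis, Meroina, Xiphyx}.
Most parsimonious ingroup topology: ((Ichnella,((Cyanilis,Xiphyx),Meroina)),Aelis).
Aelis is sister to the clade containing all other ingroup taxa, so it is the earliest-diverging (most basal) ingroup lineage.

Aelis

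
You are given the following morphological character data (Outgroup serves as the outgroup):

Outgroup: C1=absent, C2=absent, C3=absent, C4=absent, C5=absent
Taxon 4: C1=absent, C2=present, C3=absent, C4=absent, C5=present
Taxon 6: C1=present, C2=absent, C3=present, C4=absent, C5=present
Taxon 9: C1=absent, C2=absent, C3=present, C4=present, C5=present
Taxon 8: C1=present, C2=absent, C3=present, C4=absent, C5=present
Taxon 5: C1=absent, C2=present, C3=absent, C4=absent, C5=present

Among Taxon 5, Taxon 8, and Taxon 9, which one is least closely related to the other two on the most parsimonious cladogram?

The outgroup has state 'absent' for every character, so 'present' is the derived state throughout.
C1 (derived state 'present') is shared by Taxon 6 and Taxon 8 — a synapomorphy uniting that clade.
Only Taxon 4 and Taxon 5 show the derived state 'present' for C2, supporting them as a clade.
C3: derived state 'present' in Taxon 6, Taxon 8, and Taxon 9 only — synapomorphy for {Taxon 6, Taxon 8, Taxon 9}.
C4 (derived state 'present') is unique to Taxon 9 (autapomorphy; uninformative for grouping).
All ingroup taxa share the derived state 'present' for C5; it defines the ingroup but does not resolve relationships within it.
Most parsimonious ingroup topology: ((Taxon 4,Taxon 5),((Taxon 6,Taxon 8),Taxon 9)).
Taxon 8 and Taxon 9 share a more recent common ancestor with each other than either does with Taxon 5, so Taxon 5 is the least closely related of the three.

Taxon 5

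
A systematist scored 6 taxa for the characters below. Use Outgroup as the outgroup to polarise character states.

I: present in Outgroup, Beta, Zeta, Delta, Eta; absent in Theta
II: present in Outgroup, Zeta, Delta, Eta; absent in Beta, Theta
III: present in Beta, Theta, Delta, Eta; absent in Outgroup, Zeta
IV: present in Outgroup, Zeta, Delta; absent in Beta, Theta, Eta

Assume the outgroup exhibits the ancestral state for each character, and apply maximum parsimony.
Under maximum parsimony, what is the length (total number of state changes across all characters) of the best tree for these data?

4

Character polarity is set by the outgroup: the derived state is whichever differs from the outgroup's state, so for I, II, IV the derived state is 'absent', and for the remaining characters it is 'present'.
I (derived state 'absent') is unique to Theta (autapomorphy; uninformative for grouping).
Only Beta and Theta show the derived state 'absent' for II, supporting them as a clade.
Only Beta, Delta, Eta, and Theta show the derived state 'present' for III, supporting them as a clade.
IV (derived state 'absent') is shared by Beta, Eta, and Theta — a synapomorphy uniting that clade.
Most parsimonious ingroup topology: ((((Beta,Theta),Eta),Delta),Zeta).
Changes per character on this tree: I: 1; II: 1; III: 1; IV: 1.
Total = 4.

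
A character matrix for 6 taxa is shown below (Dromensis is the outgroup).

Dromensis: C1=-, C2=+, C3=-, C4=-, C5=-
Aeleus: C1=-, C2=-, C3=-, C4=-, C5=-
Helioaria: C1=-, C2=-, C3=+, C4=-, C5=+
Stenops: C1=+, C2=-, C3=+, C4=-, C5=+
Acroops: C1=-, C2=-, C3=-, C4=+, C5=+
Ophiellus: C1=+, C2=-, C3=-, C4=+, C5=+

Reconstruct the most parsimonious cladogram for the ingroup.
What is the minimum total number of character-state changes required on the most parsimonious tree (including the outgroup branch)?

Character polarity is set by the outgroup: the derived state is whichever differs from the outgroup's state, so for C2 the derived state is '-', and for the remaining characters it is '+'.
C1 (state '+') occurs in Ophiellus and Stenops but conflicts with the nesting implied by the other characters — most parsimoniously interpreted as homoplasy.
All ingroup taxa share the derived state '-' for C2; it defines the ingroup but does not resolve relationships within it.
C3 (derived state '+') is shared by Helioaria and Stenops — a synapomorphy uniting that clade.
C4: derived state '+' in Acroops and Ophiellus only — synapomorphy for {Acroops, Ophiellus}.
Only Acroops, Helioaria, Ophiellus, and Stenops show the derived state '+' for C5, supporting them as a clade.
Most parsimonious ingroup topology: (Aeleus,((Helioaria,Stenops),(Acroops,Ophiellus))).
Changes per character on this tree: C1: 2; C2: 1; C3: 1; C4: 1; C5: 1.
Total = 6.

6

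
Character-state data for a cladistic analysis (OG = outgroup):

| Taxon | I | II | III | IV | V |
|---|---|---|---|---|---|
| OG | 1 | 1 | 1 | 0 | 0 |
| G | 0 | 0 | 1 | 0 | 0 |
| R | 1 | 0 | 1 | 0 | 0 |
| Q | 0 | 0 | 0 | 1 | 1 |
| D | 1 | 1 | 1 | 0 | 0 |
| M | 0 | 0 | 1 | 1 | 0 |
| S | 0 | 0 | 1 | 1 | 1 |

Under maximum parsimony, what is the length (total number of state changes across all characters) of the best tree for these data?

Character polarity is set by the outgroup: the derived state is whichever differs from the outgroup's state, so for I, II, III the derived state is '0', and for the remaining characters it is '1'.
I (derived state '0') is shared by G, M, Q, and S — a synapomorphy uniting that clade.
II: derived state '0' in G, M, Q, R, and S only — synapomorphy for {G, M, Q, R, S}.
III: derived state '0' in Q only — an autapomorphy, so it tells us nothing about relationships among taxa.
IV: derived state '1' in M, Q, and S only — synapomorphy for {M, Q, S}.
Only Q and S show the derived state '1' for V, supporting them as a clade.
Most parsimonious ingroup topology: (((G,((Q,S),M)),R),D).
Changes per character on this tree: I: 1; II: 1; III: 1; IV: 1; V: 1.
Total = 5.

5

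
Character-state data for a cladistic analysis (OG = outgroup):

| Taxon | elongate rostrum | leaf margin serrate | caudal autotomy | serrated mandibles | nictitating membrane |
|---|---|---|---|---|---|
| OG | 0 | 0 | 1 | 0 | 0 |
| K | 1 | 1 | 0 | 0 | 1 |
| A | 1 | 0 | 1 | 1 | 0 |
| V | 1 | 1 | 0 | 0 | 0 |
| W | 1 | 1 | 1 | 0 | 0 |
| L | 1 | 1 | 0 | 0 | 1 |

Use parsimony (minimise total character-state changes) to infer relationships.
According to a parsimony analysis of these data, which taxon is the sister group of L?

Character polarity is set by the outgroup: the derived state is whichever differs from the outgroup's state, so for caudal autotomy the derived state is '0', and for the remaining characters it is '1'.
elongate rostrum (derived state '1') is shared by all ingroup taxa — unites the whole ingroup.
Only K, L, V, and W show the derived state '1' for leaf margin serrate, supporting them as a clade.
Only K, L, and V show the derived state '0' for caudal autotomy, supporting them as a clade.
serrated mandibles: derived state '1' in A only — an autapomorphy, so it tells us nothing about relationships among taxa.
nictitating membrane: derived state '1' in K and L only — synapomorphy for {K, L}.
Most parsimonious ingroup topology: ((((K,L),V),W),A).
L and K form a cherry on this tree, so they are sister taxa.

K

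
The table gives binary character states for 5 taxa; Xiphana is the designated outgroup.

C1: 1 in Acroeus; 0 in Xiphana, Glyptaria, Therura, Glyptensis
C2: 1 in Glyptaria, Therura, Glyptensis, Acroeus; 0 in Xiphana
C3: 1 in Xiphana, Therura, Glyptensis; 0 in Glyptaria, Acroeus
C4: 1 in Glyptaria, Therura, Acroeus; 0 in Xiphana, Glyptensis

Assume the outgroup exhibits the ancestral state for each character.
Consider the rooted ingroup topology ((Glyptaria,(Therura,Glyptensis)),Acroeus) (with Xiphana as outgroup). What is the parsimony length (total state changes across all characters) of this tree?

Map each character onto ((Glyptaria,(Therura,Glyptensis)),Acroeus) (rooted by Xiphana) and count the minimum state changes it requires (Fitch parsimony):
C1: 1; C2: 1; C3: 2; C4: 2.
Total tree length = 6.

6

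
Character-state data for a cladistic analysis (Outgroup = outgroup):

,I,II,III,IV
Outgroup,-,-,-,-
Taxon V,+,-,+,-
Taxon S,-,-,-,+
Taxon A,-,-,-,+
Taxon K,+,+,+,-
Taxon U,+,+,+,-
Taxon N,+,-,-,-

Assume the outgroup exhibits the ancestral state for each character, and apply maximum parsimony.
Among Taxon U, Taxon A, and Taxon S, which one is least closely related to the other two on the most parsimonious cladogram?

The outgroup has state '-' for every character, so '+' is the derived state throughout.
I (derived state '+') is shared by Taxon K, Taxon N, Taxon U, and Taxon V — a synapomorphy uniting that clade.
II (derived state '+') is shared by Taxon K and Taxon U — a synapomorphy uniting that clade.
III: derived state '+' in Taxon K, Taxon U, and Taxon V only — synapomorphy for {Taxon K, Taxon U, Taxon V}.
IV (derived state '+') is shared by Taxon A and Taxon S — a synapomorphy uniting that clade.
Most parsimonious ingroup topology: (((Taxon V,(Taxon K,Taxon U)),Taxon N),(Taxon S,Taxon A)).
Taxon S and Taxon A share a more recent common ancestor with each other than either does with Taxon U, so Taxon U is the least closely related of the three.

Taxon U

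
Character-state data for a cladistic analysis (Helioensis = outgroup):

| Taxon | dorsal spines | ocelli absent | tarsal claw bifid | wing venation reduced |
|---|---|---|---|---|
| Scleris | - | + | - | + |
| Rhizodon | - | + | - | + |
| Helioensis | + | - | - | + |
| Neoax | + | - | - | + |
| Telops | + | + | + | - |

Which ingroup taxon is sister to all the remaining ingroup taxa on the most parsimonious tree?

Neoax

Character polarity is set by the outgroup: the derived state is whichever differs from the outgroup's state, so for dorsal spines, wing venation reduced the derived state is '-', and for the remaining characters it is '+'.
Only Rhizodon and Scleris show the derived state '-' for dorsal spines, supporting them as a clade.
Only Rhizodon, Scleris, and Telops show the derived state '+' for ocelli absent, supporting them as a clade.
tarsal claw bifid: derived state '+' in Telops only — an autapomorphy, so it tells us nothing about relationships among taxa.
wing venation reduced (derived state '-') is unique to Telops (autapomorphy; uninformative for grouping).
Most parsimonious ingroup topology: ((Telops,(Rhizodon,Scleris)),Neoax).
Neoax is sister to the clade containing all other ingroup taxa, so it is the earliest-diverging (most basal) ingroup lineage.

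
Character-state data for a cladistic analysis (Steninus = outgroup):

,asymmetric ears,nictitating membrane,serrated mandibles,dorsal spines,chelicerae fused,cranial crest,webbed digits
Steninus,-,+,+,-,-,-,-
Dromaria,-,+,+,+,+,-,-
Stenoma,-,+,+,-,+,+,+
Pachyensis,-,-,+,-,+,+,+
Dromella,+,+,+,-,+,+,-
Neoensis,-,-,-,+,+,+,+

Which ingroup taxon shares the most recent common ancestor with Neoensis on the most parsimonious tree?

Pachyensis

Character polarity is set by the outgroup: the derived state is whichever differs from the outgroup's state, so for nictitating membrane, serrated mandibles the derived state is '-', and for the remaining characters it is '+'.
asymmetric ears: derived state '+' in Dromella only — an autapomorphy, so it tells us nothing about relationships among taxa.
nictitating membrane: derived state '-' in Neoensis and Pachyensis only — synapomorphy for {Neoensis, Pachyensis}.
serrated mandibles: derived state '-' in Neoensis only — an autapomorphy, so it tells us nothing about relationships among taxa.
dorsal spines groups Dromaria and Neoensis, which is incompatible with the clades supported by the remaining characters; treating it as convergent (homoplasy) costs fewer steps than any alternative tree.
All ingroup taxa share the derived state '+' for chelicerae fused; it defines the ingroup but does not resolve relationships within it.
cranial crest: derived state '+' in Dromella, Neoensis, Pachyensis, and Stenoma only — synapomorphy for {Dromella, Neoensis, Pachyensis, Stenoma}.
Only Neoensis, Pachyensis, and Stenoma show the derived state '+' for webbed digits, supporting them as a clade.
Most parsimonious ingroup topology: (Dromaria,((Stenoma,(Pachyensis,Neoensis)),Dromella)).
Neoensis and Pachyensis form a cherry on this tree, so they are sister taxa.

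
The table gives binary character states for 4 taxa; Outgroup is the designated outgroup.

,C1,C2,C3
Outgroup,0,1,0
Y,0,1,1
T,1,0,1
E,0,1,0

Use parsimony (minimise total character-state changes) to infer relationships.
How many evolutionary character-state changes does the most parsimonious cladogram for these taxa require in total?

Character polarity is set by the outgroup: the derived state is whichever differs from the outgroup's state, so for C2 the derived state is '0', and for the remaining characters it is '1'.
C1 (derived state '1') is unique to T (autapomorphy; uninformative for grouping).
C2 (derived state '0') is unique to T (autapomorphy; uninformative for grouping).
Only T and Y show the derived state '1' for C3, supporting them as a clade.
Most parsimonious ingroup topology: ((Y,T),E).
Changes per character on this tree: C1: 1; C2: 1; C3: 1.
Total = 3.

3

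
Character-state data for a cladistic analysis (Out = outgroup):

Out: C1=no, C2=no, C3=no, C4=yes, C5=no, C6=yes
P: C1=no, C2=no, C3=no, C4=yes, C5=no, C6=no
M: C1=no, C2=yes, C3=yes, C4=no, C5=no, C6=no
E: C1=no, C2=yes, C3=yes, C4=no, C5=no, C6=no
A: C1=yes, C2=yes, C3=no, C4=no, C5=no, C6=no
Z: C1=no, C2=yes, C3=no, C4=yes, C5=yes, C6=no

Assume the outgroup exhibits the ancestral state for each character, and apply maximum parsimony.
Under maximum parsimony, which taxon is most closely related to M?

Character polarity is set by the outgroup: the derived state is whichever differs from the outgroup's state, so for C4, C6 the derived state is 'no', and for the remaining characters it is 'yes'.
C1: derived state 'yes' in A only — an autapomorphy, so it tells us nothing about relationships among taxa.
C2 (derived state 'yes') is shared by A, E, M, and Z — a synapomorphy uniting that clade.
C3: derived state 'yes' in E and M only — synapomorphy for {E, M}.
C4 (derived state 'no') is shared by A, E, and M — a synapomorphy uniting that clade.
C5: derived state 'yes' in Z only — an autapomorphy, so it tells us nothing about relationships among taxa.
C6 (derived state 'no') is shared by all ingroup taxa — unites the whole ingroup.
Most parsimonious ingroup topology: (P,(((M,E),A),Z)).
M and E form a cherry on this tree, so they are sister taxa.

E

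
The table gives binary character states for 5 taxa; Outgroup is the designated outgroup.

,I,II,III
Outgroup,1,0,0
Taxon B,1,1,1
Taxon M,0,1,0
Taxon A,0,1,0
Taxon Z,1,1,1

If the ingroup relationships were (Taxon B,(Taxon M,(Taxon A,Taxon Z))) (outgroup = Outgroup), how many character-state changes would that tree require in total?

Map each character onto (Taxon B,(Taxon M,(Taxon A,Taxon Z))) (rooted by Outgroup) and count the minimum state changes it requires (Fitch parsimony):
I: 2; II: 1; III: 2.
Total tree length = 5.

5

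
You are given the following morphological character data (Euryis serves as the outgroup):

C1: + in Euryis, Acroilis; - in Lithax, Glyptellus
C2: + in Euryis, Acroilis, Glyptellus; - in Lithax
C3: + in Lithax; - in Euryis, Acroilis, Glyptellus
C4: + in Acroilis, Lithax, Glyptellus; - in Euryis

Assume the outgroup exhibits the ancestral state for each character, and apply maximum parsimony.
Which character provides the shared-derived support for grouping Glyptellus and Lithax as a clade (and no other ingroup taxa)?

Character polarity is set by the outgroup: the derived state is whichever differs from the outgroup's state, so for C1, C2 the derived state is '-', and for the remaining characters it is '+'.
C1: derived state '-' in Glyptellus and Lithax only — synapomorphy for {Glyptellus, Lithax}.
C2: derived state '-' in Lithax only — an autapomorphy, so it tells us nothing about relationships among taxa.
C3 (derived state '+') is unique to Lithax (autapomorphy; uninformative for grouping).
All ingroup taxa share the derived state '+' for C4; it defines the ingroup but does not resolve relationships within it.
Most parsimonious ingroup topology: (Acroilis,(Lithax,Glyptellus)).
The clade {Glyptellus, Lithax} is supported by C1: its derived state '-' occurs in exactly those taxa and in no other taxon (including the outgroup).

C1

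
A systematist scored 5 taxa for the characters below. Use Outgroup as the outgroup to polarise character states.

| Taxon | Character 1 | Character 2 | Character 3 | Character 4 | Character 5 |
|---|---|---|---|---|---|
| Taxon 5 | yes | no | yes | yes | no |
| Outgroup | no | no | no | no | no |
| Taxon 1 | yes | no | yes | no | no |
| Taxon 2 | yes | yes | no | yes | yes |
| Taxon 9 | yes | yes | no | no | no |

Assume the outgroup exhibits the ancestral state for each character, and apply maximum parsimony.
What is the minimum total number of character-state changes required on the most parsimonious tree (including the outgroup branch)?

The outgroup has state 'no' for every character, so 'yes' is the derived state throughout.
All ingroup taxa share the derived state 'yes' for Character 1; it defines the ingroup but does not resolve relationships within it.
Character 2: derived state 'yes' in Taxon 2 and Taxon 9 only — synapomorphy for {Taxon 2, Taxon 9}.
Character 3 (derived state 'yes') is shared by Taxon 1 and Taxon 5 — a synapomorphy uniting that clade.
Character 4 (state 'yes') occurs in Taxon 2 and Taxon 5 but conflicts with the nesting implied by the other characters — most parsimoniously interpreted as homoplasy.
Character 5 (derived state 'yes') is unique to Taxon 2 (autapomorphy; uninformative for grouping).
Most parsimonious ingroup topology: ((Taxon 1,Taxon 5),(Taxon 2,Taxon 9)).
Changes per character on this tree: Character 1: 1; Character 2: 1; Character 3: 1; Character 4: 2; Character 5: 1.
Total = 6.

6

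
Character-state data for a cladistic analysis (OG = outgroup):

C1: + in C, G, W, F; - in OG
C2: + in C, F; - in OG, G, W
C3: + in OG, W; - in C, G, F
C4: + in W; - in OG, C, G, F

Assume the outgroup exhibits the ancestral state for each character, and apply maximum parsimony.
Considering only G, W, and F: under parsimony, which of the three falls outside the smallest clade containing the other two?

Character polarity is set by the outgroup: the derived state is whichever differs from the outgroup's state, so for C3 the derived state is '-', and for the remaining characters it is '+'.
C1 (derived state '+') is shared by all ingroup taxa — unites the whole ingroup.
C2: derived state '+' in C and F only — synapomorphy for {C, F}.
Only C, F, and G show the derived state '-' for C3, supporting them as a clade.
C4: derived state '+' in W only — an autapomorphy, so it tells us nothing about relationships among taxa.
Most parsimonious ingroup topology: (((C,F),G),W).
F and G share a more recent common ancestor with each other than either does with W, so W is the least closely related of the three.

W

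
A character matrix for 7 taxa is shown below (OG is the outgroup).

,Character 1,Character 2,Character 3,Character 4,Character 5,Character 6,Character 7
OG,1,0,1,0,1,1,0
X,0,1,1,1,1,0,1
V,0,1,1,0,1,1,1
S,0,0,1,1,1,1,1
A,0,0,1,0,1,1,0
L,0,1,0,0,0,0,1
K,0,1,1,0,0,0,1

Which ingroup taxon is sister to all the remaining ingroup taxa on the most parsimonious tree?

A

Character polarity is set by the outgroup: the derived state is whichever differs from the outgroup's state, so for Character 1, Character 3, Character 5, Character 6 the derived state is '0', and for the remaining characters it is '1'.
Character 1 (derived state '0') is shared by all ingroup taxa — unites the whole ingroup.
Only K, L, V, and X show the derived state '1' for Character 2, supporting them as a clade.
Character 3: derived state '0' in L only — an autapomorphy, so it tells us nothing about relationships among taxa.
Character 4 (state '1') occurs in S and X but conflicts with the nesting implied by the other characters — most parsimoniously interpreted as homoplasy.
Only K and L show the derived state '0' for Character 5, supporting them as a clade.
Character 6: derived state '0' in K, L, and X only — synapomorphy for {K, L, X}.
Only K, L, S, V, and X show the derived state '1' for Character 7, supporting them as a clade.
Most parsimonious ingroup topology: ((((X,(L,K)),V),S),A).
A is sister to the clade containing all other ingroup taxa, so it is the earliest-diverging (most basal) ingroup lineage.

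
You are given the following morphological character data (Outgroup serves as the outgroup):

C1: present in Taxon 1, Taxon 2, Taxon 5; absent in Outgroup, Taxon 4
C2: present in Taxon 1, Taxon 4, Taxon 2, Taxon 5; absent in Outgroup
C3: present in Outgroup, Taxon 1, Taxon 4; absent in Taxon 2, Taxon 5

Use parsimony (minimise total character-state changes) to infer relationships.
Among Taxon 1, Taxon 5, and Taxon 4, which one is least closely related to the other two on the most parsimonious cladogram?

Character polarity is set by the outgroup: the derived state is whichever differs from the outgroup's state, so for C3 the derived state is 'absent', and for the remaining characters it is 'present'.
Only Taxon 1, Taxon 2, and Taxon 5 show the derived state 'present' for C1, supporting them as a clade.
C2 (derived state 'present') is shared by all ingroup taxa — unites the whole ingroup.
C3: derived state 'absent' in Taxon 2 and Taxon 5 only — synapomorphy for {Taxon 2, Taxon 5}.
Most parsimonious ingroup topology: ((Taxon 1,(Taxon 2,Taxon 5)),Taxon 4).
Taxon 5 and Taxon 1 share a more recent common ancestor with each other than either does with Taxon 4, so Taxon 4 is the least closely related of the three.

Taxon 4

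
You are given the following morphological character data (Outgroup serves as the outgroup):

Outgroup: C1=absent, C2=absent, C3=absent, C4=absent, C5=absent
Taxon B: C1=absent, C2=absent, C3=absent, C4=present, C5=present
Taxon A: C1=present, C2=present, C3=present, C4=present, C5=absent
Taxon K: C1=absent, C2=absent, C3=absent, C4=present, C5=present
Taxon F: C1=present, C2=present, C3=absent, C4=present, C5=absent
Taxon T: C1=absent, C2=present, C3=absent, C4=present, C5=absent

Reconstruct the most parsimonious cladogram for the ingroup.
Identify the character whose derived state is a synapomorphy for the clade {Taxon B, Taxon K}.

C5

The outgroup has state 'absent' for every character, so 'present' is the derived state throughout.
C1: derived state 'present' in Taxon A and Taxon F only — synapomorphy for {Taxon A, Taxon F}.
Only Taxon A, Taxon F, and Taxon T show the derived state 'present' for C2, supporting them as a clade.
C3: derived state 'present' in Taxon A only — an autapomorphy, so it tells us nothing about relationships among taxa.
C4 (derived state 'present') is shared by all ingroup taxa — unites the whole ingroup.
Only Taxon B and Taxon K show the derived state 'present' for C5, supporting them as a clade.
Most parsimonious ingroup topology: ((Taxon B,Taxon K),((Taxon A,Taxon F),Taxon T)).
The clade {Taxon B, Taxon K} is supported by C5: its derived state 'present' occurs in exactly those taxa and in no other taxon (including the outgroup).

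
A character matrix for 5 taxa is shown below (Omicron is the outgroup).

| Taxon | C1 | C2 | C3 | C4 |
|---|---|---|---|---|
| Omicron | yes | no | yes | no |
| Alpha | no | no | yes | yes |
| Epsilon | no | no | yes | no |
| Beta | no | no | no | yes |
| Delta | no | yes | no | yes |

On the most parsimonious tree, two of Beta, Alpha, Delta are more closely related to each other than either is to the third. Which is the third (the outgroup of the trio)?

Character polarity is set by the outgroup: the derived state is whichever differs from the outgroup's state, so for C1, C3 the derived state is 'no', and for the remaining characters it is 'yes'.
All ingroup taxa share the derived state 'no' for C1; it defines the ingroup but does not resolve relationships within it.
C2: derived state 'yes' in Delta only — an autapomorphy, so it tells us nothing about relationships among taxa.
Only Beta and Delta show the derived state 'no' for C3, supporting them as a clade.
C4 (derived state 'yes') is shared by Alpha, Beta, and Delta — a synapomorphy uniting that clade.
Most parsimonious ingroup topology: ((Alpha,(Beta,Delta)),Epsilon).
Beta and Delta share a more recent common ancestor with each other than either does with Alpha, so Alpha is the least closely related of the three.

Alpha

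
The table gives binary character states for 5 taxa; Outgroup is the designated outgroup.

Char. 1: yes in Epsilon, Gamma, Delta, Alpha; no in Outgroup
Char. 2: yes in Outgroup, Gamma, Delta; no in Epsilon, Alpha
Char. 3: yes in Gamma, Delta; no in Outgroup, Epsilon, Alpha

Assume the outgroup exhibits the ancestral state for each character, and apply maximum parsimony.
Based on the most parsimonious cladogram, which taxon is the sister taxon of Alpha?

Character polarity is set by the outgroup: the derived state is whichever differs from the outgroup's state, so for Char. 2 the derived state is 'no', and for the remaining characters it is 'yes'.
All ingroup taxa share the derived state 'yes' for Char. 1; it defines the ingroup but does not resolve relationships within it.
Char. 2 (derived state 'no') is shared by Alpha and Epsilon — a synapomorphy uniting that clade.
Char. 3: derived state 'yes' in Delta and Gamma only — synapomorphy for {Delta, Gamma}.
Most parsimonious ingroup topology: ((Epsilon,Alpha),(Gamma,Delta)).
Alpha and Epsilon form a cherry on this tree, so they are sister taxa.

Epsilon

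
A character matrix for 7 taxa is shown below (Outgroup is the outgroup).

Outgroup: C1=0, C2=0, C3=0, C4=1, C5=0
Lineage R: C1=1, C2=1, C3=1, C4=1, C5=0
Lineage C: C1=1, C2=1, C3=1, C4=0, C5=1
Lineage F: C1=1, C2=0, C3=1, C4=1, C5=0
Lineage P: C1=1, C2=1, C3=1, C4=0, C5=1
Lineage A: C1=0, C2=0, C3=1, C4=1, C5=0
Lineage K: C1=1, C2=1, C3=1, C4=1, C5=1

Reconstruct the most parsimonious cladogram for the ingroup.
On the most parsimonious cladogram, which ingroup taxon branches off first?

Character polarity is set by the outgroup: the derived state is whichever differs from the outgroup's state, so for C4 the derived state is '0', and for the remaining characters it is '1'.
C1: derived state '1' in Lineage C, Lineage F, Lineage K, Lineage P, and Lineage R only — synapomorphy for {Lineage C, Lineage F, Lineage K, Lineage P, Lineage R}.
C2 (derived state '1') is shared by Lineage C, Lineage K, Lineage P, and Lineage R — a synapomorphy uniting that clade.
C3 (derived state '1') is shared by all ingroup taxa — unites the whole ingroup.
Only Lineage C and Lineage P show the derived state '0' for C4, supporting them as a clade.
C5 (derived state '1') is shared by Lineage C, Lineage K, and Lineage P — a synapomorphy uniting that clade.
Most parsimonious ingroup topology: (((Lineage R,((Lineage C,Lineage P),Lineage K)),Lineage F),Lineage A).
Lineage A is sister to the clade containing all other ingroup taxa, so it is the earliest-diverging (most basal) ingroup lineage.

Lineage A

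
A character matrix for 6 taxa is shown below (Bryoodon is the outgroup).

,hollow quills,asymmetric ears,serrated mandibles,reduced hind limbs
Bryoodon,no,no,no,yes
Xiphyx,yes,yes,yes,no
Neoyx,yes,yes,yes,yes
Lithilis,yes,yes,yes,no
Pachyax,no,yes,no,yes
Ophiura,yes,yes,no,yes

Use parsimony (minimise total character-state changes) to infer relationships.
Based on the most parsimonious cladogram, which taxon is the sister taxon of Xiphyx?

Character polarity is set by the outgroup: the derived state is whichever differs from the outgroup's state, so for reduced hind limbs the derived state is 'no', and for the remaining characters it is 'yes'.
hollow quills: derived state 'yes' in Lithilis, Neoyx, Ophiura, and Xiphyx only — synapomorphy for {Lithilis, Neoyx, Ophiura, Xiphyx}.
asymmetric ears (derived state 'yes') is shared by all ingroup taxa — unites the whole ingroup.
serrated mandibles: derived state 'yes' in Lithilis, Neoyx, and Xiphyx only — synapomorphy for {Lithilis, Neoyx, Xiphyx}.
reduced hind limbs (derived state 'no') is shared by Lithilis and Xiphyx — a synapomorphy uniting that clade.
Most parsimonious ingroup topology: ((((Xiphyx,Lithilis),Neoyx),Ophiura),Pachyax).
Xiphyx and Lithilis form a cherry on this tree, so they are sister taxa.

Lithilis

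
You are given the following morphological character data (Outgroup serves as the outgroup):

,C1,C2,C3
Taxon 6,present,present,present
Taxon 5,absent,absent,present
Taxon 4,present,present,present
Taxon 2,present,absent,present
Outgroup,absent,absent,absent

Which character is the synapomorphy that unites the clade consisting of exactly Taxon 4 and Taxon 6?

The outgroup has state 'absent' for every character, so 'present' is the derived state throughout.
C1: derived state 'present' in Taxon 2, Taxon 4, and Taxon 6 only — synapomorphy for {Taxon 2, Taxon 4, Taxon 6}.
C2 (derived state 'present') is shared by Taxon 4 and Taxon 6 — a synapomorphy uniting that clade.
C3 (derived state 'present') is shared by all ingroup taxa — unites the whole ingroup.
Most parsimonious ingroup topology: (((Taxon 6,Taxon 4),Taxon 2),Taxon 5).
The clade {Taxon 4, Taxon 6} is supported by C2: its derived state 'present' occurs in exactly those taxa and in no other taxon (including the outgroup).

C2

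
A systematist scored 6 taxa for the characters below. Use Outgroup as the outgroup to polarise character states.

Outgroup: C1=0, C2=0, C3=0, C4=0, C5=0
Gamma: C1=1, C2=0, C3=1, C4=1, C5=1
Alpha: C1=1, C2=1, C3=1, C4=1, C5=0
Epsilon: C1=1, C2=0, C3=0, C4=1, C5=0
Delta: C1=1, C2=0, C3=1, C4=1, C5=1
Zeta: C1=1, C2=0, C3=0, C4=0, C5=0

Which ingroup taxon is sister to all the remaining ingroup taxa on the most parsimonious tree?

The outgroup has state '0' for every character, so '1' is the derived state throughout.
All ingroup taxa share the derived state '1' for C1; it defines the ingroup but does not resolve relationships within it.
C2 (derived state '1') is unique to Alpha (autapomorphy; uninformative for grouping).
Only Alpha, Delta, and Gamma show the derived state '1' for C3, supporting them as a clade.
Only Alpha, Delta, Epsilon, and Gamma show the derived state '1' for C4, supporting them as a clade.
C5: derived state '1' in Delta and Gamma only — synapomorphy for {Delta, Gamma}.
Most parsimonious ingroup topology: ((((Gamma,Delta),Alpha),Epsilon),Zeta).
Zeta is sister to the clade containing all other ingroup taxa, so it is the earliest-diverging (most basal) ingroup lineage.

Zeta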